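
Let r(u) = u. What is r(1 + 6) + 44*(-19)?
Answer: -829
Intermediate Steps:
r(1 + 6) + 44*(-19) = (1 + 6) + 44*(-19) = 7 - 836 = -829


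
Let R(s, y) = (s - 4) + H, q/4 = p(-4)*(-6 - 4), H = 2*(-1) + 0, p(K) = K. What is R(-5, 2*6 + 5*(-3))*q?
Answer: -1760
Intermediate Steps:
H = -2 (H = -2 + 0 = -2)
q = 160 (q = 4*(-4*(-6 - 4)) = 4*(-4*(-10)) = 4*40 = 160)
R(s, y) = -6 + s (R(s, y) = (s - 4) - 2 = (-4 + s) - 2 = -6 + s)
R(-5, 2*6 + 5*(-3))*q = (-6 - 5)*160 = -11*160 = -1760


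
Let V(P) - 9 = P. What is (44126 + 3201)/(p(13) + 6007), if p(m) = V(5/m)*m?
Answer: 47327/6129 ≈ 7.7218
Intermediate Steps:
V(P) = 9 + P
p(m) = m*(9 + 5/m) (p(m) = (9 + 5/m)*m = m*(9 + 5/m))
(44126 + 3201)/(p(13) + 6007) = (44126 + 3201)/((5 + 9*13) + 6007) = 47327/((5 + 117) + 6007) = 47327/(122 + 6007) = 47327/6129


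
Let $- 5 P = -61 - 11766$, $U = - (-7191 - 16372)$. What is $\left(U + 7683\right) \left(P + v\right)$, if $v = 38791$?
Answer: $\frac{6429864372}{5} \approx 1.286 \cdot 10^{9}$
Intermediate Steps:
$U = 23563$ ($U = - (-7191 - 16372) = \left(-1\right) \left(-23563\right) = 23563$)
$P = \frac{11827}{5}$ ($P = - \frac{-61 - 11766}{5} = \left(- \frac{1}{5}\right) \left(-11827\right) = \frac{11827}{5} \approx 2365.4$)
$\left(U + 7683\right) \left(P + v\right) = \left(23563 + 7683\right) \left(\frac{11827}{5} + 38791\right) = 31246 \cdot \frac{205782}{5} = \frac{6429864372}{5}$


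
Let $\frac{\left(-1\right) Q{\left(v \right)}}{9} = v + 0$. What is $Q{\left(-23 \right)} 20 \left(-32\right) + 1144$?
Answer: $-131336$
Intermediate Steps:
$Q{\left(v \right)} = - 9 v$ ($Q{\left(v \right)} = - 9 \left(v + 0\right) = - 9 v$)
$Q{\left(-23 \right)} 20 \left(-32\right) + 1144 = \left(-9\right) \left(-23\right) 20 \left(-32\right) + 1144 = 207 \left(-640\right) + 1144 = -132480 + 1144 = -131336$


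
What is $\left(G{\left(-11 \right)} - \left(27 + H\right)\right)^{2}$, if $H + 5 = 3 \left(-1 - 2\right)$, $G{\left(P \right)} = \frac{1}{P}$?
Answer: $\frac{20736}{121} \approx 171.37$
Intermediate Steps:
$H = -14$ ($H = -5 + 3 \left(-1 - 2\right) = -5 + 3 \left(-3\right) = -5 - 9 = -14$)
$\left(G{\left(-11 \right)} - \left(27 + H\right)\right)^{2} = \left(\frac{1}{-11} - 13\right)^{2} = \left(- \frac{1}{11} + \left(-27 + 14\right)\right)^{2} = \left(- \frac{1}{11} - 13\right)^{2} = \left(- \frac{144}{11}\right)^{2} = \frac{20736}{121}$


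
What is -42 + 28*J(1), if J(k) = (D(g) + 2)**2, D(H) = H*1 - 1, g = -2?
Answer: -14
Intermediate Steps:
D(H) = -1 + H (D(H) = H - 1 = -1 + H)
J(k) = 1 (J(k) = ((-1 - 2) + 2)**2 = (-3 + 2)**2 = (-1)**2 = 1)
-42 + 28*J(1) = -42 + 28*1 = -42 + 28 = -14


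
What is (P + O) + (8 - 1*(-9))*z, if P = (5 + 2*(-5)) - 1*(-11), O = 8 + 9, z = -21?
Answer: -334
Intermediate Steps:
O = 17
P = 6 (P = (5 - 10) + 11 = -5 + 11 = 6)
(P + O) + (8 - 1*(-9))*z = (6 + 17) + (8 - 1*(-9))*(-21) = 23 + (8 + 9)*(-21) = 23 + 17*(-21) = 23 - 357 = -334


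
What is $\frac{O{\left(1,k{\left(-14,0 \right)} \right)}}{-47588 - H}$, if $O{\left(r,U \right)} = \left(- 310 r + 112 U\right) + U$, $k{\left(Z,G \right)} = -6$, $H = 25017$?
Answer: $\frac{76}{5585} \approx 0.013608$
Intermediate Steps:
$O{\left(r,U \right)} = - 310 r + 113 U$
$\frac{O{\left(1,k{\left(-14,0 \right)} \right)}}{-47588 - H} = \frac{\left(-310\right) 1 + 113 \left(-6\right)}{-47588 - 25017} = \frac{-310 - 678}{-47588 - 25017} = - \frac{988}{-72605} = \left(-988\right) \left(- \frac{1}{72605}\right) = \frac{76}{5585}$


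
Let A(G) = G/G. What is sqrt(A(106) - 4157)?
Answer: 2*I*sqrt(1039) ≈ 64.467*I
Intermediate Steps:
A(G) = 1
sqrt(A(106) - 4157) = sqrt(1 - 4157) = sqrt(-4156) = 2*I*sqrt(1039)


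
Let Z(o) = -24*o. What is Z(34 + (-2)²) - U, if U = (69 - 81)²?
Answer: -1056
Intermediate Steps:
U = 144 (U = (-12)² = 144)
Z(34 + (-2)²) - U = -24*(34 + (-2)²) - 1*144 = -24*(34 + 4) - 144 = -24*38 - 144 = -912 - 144 = -1056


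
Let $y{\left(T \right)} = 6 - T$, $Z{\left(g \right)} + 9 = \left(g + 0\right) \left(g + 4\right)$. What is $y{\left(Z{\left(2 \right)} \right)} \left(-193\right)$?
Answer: $-579$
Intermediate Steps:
$Z{\left(g \right)} = -9 + g \left(4 + g\right)$ ($Z{\left(g \right)} = -9 + \left(g + 0\right) \left(g + 4\right) = -9 + g \left(4 + g\right)$)
$y{\left(Z{\left(2 \right)} \right)} \left(-193\right) = \left(6 - \left(-9 + 2^{2} + 4 \cdot 2\right)\right) \left(-193\right) = \left(6 - \left(-9 + 4 + 8\right)\right) \left(-193\right) = \left(6 - 3\right) \left(-193\right) = 3 \left(-193\right) = -579$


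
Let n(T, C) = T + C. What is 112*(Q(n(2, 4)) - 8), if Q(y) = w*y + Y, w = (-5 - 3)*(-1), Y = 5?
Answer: 5040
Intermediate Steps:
n(T, C) = C + T
w = 8 (w = -8*(-1) = 8)
Q(y) = 5 + 8*y (Q(y) = 8*y + 5 = 5 + 8*y)
112*(Q(n(2, 4)) - 8) = 112*((5 + 8*(4 + 2)) - 8) = 112*((5 + 8*6) - 8) = 112*((5 + 48) - 8) = 112*(53 - 8) = 112*45 = 5040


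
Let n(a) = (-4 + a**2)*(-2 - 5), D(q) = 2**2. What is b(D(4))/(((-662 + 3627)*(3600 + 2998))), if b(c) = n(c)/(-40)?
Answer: 21/195630700 ≈ 1.0735e-7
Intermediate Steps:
D(q) = 4
n(a) = 28 - 7*a**2 (n(a) = (-4 + a**2)*(-7) = 28 - 7*a**2)
b(c) = -7/10 + 7*c**2/40 (b(c) = (28 - 7*c**2)/(-40) = (28 - 7*c**2)*(-1/40) = -7/10 + 7*c**2/40)
b(D(4))/(((-662 + 3627)*(3600 + 2998))) = (-7/10 + (7/40)*4**2)/(((-662 + 3627)*(3600 + 2998))) = (-7/10 + (7/40)*16)/((2965*6598)) = (-7/10 + 14/5)/19563070 = (21/10)*(1/19563070) = 21/195630700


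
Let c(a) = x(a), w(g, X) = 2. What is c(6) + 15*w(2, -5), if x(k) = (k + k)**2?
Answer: 174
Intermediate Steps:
x(k) = 4*k**2 (x(k) = (2*k)**2 = 4*k**2)
c(a) = 4*a**2
c(6) + 15*w(2, -5) = 4*6**2 + 15*2 = 4*36 + 30 = 144 + 30 = 174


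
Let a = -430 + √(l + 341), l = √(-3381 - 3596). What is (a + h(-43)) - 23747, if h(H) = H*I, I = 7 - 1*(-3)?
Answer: -24607 + √(341 + I*√6977) ≈ -24588.0 + 2.2451*I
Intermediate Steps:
l = I*√6977 (l = √(-6977) = I*√6977 ≈ 83.528*I)
I = 10 (I = 7 + 3 = 10)
a = -430 + √(341 + I*√6977) (a = -430 + √(I*√6977 + 341) = -430 + √(341 + I*√6977) ≈ -411.4 + 2.2451*I)
h(H) = 10*H (h(H) = H*10 = 10*H)
(a + h(-43)) - 23747 = ((-430 + √(341 + I*√6977)) + 10*(-43)) - 23747 = ((-430 + √(341 + I*√6977)) - 430) - 23747 = (-860 + √(341 + I*√6977)) - 23747 = -24607 + √(341 + I*√6977)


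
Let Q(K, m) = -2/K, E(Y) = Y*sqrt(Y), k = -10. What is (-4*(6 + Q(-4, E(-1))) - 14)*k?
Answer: 400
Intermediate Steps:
E(Y) = Y**(3/2)
(-4*(6 + Q(-4, E(-1))) - 14)*k = (-4*(6 - 2/(-4)) - 14)*(-10) = (-4*(6 - 2*(-1/4)) - 14)*(-10) = (-4*(6 + 1/2) - 14)*(-10) = (-4*13/2 - 14)*(-10) = (-26 - 14)*(-10) = -40*(-10) = 400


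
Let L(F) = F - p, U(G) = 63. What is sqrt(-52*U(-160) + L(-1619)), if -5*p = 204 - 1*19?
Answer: I*sqrt(4858) ≈ 69.699*I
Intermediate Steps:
p = -37 (p = -(204 - 1*19)/5 = -(204 - 19)/5 = -1/5*185 = -37)
L(F) = 37 + F (L(F) = F - 1*(-37) = F + 37 = 37 + F)
sqrt(-52*U(-160) + L(-1619)) = sqrt(-52*63 + (37 - 1619)) = sqrt(-3276 - 1582) = sqrt(-4858) = I*sqrt(4858)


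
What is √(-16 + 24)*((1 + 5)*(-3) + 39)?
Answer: 42*√2 ≈ 59.397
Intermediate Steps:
√(-16 + 24)*((1 + 5)*(-3) + 39) = √8*(6*(-3) + 39) = (2*√2)*(-18 + 39) = (2*√2)*21 = 42*√2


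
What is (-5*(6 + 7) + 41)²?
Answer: 576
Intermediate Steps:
(-5*(6 + 7) + 41)² = (-5*13 + 41)² = (-65 + 41)² = (-24)² = 576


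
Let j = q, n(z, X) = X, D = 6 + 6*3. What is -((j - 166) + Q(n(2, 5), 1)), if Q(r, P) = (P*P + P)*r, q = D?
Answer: 132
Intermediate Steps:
D = 24 (D = 6 + 18 = 24)
q = 24
j = 24
Q(r, P) = r*(P + P²) (Q(r, P) = (P² + P)*r = (P + P²)*r = r*(P + P²))
-((j - 166) + Q(n(2, 5), 1)) = -((24 - 166) + 1*5*(1 + 1)) = -(-142 + 1*5*2) = -(-142 + 10) = -1*(-132) = 132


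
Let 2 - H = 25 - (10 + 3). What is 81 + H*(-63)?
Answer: 711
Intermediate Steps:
H = -10 (H = 2 - (25 - (10 + 3)) = 2 - (25 - 1*13) = 2 - (25 - 13) = 2 - 1*12 = 2 - 12 = -10)
81 + H*(-63) = 81 - 10*(-63) = 81 + 630 = 711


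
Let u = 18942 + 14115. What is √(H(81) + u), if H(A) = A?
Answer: 3*√3682 ≈ 182.04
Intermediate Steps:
u = 33057
√(H(81) + u) = √(81 + 33057) = √33138 = 3*√3682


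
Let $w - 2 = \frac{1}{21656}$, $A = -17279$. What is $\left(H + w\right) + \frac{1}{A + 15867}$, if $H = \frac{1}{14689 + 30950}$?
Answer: $\frac{697557543493}{348890438952} \approx 1.9994$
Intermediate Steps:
$H = \frac{1}{45639} \approx 2.1911 \cdot 10^{-5}$
$w = \frac{43313}{21656}$ ($w = 2 + \frac{1}{21656} = \frac{43313}{21656} \approx 2.0$)
$\left(H + w\right) + \frac{1}{A + 15867} = \left(\frac{1}{45639} + \frac{43313}{21656}\right) + \frac{1}{-17279 + 15867} = \frac{1976783663}{988358184} + \frac{1}{-1412} = \frac{1976783663}{988358184} - \frac{1}{1412} = \frac{697557543493}{348890438952}$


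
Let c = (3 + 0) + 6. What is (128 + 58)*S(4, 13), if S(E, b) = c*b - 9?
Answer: 20088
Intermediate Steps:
c = 9 (c = 3 + 6 = 9)
S(E, b) = -9 + 9*b (S(E, b) = 9*b - 9 = -9 + 9*b)
(128 + 58)*S(4, 13) = (128 + 58)*(-9 + 9*13) = 186*(-9 + 117) = 186*108 = 20088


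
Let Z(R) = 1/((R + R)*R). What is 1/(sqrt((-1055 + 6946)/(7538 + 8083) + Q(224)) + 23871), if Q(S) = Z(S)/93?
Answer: 128891613964288/3076771714905253537 - 224*sqrt(1972127026234122)/9230315144715760611 ≈ 4.1891e-5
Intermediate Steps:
Z(R) = 1/(2*R**2) (Z(R) = 1/(((2*R))*R) = (1/(2*R))/R = 1/(2*R**2))
Q(S) = 1/(186*S**2) (Q(S) = (1/(2*S**2))/93 = (1/(2*S**2))*(1/93) = 1/(186*S**2))
1/(sqrt((-1055 + 6946)/(7538 + 8083) + Q(224)) + 23871) = 1/(sqrt((-1055 + 6946)/(7538 + 8083) + (1/186)/224**2) + 23871) = 1/(sqrt(5891/15621 + (1/186)*(1/50176)) + 23871) = 1/(sqrt(5891*(1/15621) + 1/9332736) + 23871) = 1/(sqrt(5891/15621 + 1/9332736) + 23871) = 1/(sqrt(6108795933/16198518784) + 23871) = 1/(sqrt(1972127026234122)/72314816 + 23871) = 1/(23871 + sqrt(1972127026234122)/72314816)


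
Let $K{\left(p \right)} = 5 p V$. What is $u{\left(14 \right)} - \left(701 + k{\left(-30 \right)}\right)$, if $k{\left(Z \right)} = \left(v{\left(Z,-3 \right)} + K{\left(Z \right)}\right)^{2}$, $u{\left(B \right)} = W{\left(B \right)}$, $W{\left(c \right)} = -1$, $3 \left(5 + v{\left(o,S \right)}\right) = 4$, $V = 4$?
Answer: $- \frac{3286039}{9} \approx -3.6512 \cdot 10^{5}$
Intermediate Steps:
$v{\left(o,S \right)} = - \frac{11}{3}$ ($v{\left(o,S \right)} = -5 + \frac{1}{3} \cdot 4 = -5 + \frac{4}{3} = - \frac{11}{3}$)
$K{\left(p \right)} = 20 p$ ($K{\left(p \right)} = 5 p 4 = 20 p$)
$u{\left(B \right)} = -1$
$k{\left(Z \right)} = \left(- \frac{11}{3} + 20 Z\right)^{2}$
$u{\left(14 \right)} - \left(701 + k{\left(-30 \right)}\right) = -1 - \left(701 + \frac{\left(-11 + 60 \left(-30\right)\right)^{2}}{9}\right) = -1 - \left(701 + \frac{\left(-11 - 1800\right)^{2}}{9}\right) = -1 - \left(701 + \frac{\left(-1811\right)^{2}}{9}\right) = -1 - \left(701 + \frac{1}{9} \cdot 3279721\right) = -1 - \frac{3286030}{9} = - \frac{3286039}{9}$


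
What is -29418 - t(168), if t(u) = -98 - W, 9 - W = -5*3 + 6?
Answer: -29302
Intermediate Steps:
W = 18 (W = 9 - (-5*3 + 6) = 9 - (-15 + 6) = 9 - 1*(-9) = 9 + 9 = 18)
t(u) = -116 (t(u) = -98 - 1*18 = -98 - 18 = -116)
-29418 - t(168) = -29418 - 1*(-116) = -29418 + 116 = -29302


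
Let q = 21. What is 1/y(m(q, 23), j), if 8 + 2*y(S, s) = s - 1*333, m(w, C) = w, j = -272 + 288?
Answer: -2/325 ≈ -0.0061538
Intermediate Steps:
j = 16
y(S, s) = -341/2 + s/2 (y(S, s) = -4 + (s - 1*333)/2 = -4 + (s - 333)/2 = -4 + (-333 + s)/2 = -4 + (-333/2 + s/2) = -341/2 + s/2)
1/y(m(q, 23), j) = 1/(-341/2 + (1/2)*16) = 1/(-341/2 + 8) = 1/(-325/2) = -2/325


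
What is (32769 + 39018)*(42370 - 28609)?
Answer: 987860907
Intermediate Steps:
(32769 + 39018)*(42370 - 28609) = 71787*13761 = 987860907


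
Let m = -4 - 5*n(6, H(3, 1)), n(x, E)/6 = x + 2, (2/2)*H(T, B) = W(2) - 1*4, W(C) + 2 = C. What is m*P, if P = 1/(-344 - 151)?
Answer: 244/495 ≈ 0.49293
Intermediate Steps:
W(C) = -2 + C
H(T, B) = -4 (H(T, B) = (-2 + 2) - 1*4 = 0 - 4 = -4)
n(x, E) = 12 + 6*x (n(x, E) = 6*(x + 2) = 6*(2 + x) = 12 + 6*x)
P = -1/495 (P = 1/(-495) = -1/495 ≈ -0.0020202)
m = -244 (m = -4 - 5*(12 + 6*6) = -4 - 5*(12 + 36) = -4 - 5*48 = -4 - 240 = -244)
m*P = -244*(-1/495) = 244/495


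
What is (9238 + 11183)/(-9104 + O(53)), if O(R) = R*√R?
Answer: -185912784/82733939 - 1082313*√53/82733939 ≈ -2.3424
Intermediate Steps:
O(R) = R^(3/2)
(9238 + 11183)/(-9104 + O(53)) = (9238 + 11183)/(-9104 + 53^(3/2)) = 20421/(-9104 + 53*√53)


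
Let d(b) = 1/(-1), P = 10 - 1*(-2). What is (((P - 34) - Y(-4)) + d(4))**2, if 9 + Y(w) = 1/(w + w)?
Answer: 12321/64 ≈ 192.52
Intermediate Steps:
P = 12 (P = 10 + 2 = 12)
d(b) = -1
Y(w) = -9 + 1/(2*w) (Y(w) = -9 + 1/(w + w) = -9 + 1/(2*w))
(((P - 34) - Y(-4)) + d(4))**2 = (((12 - 34) - (-9 + (1/2)/(-4))) - 1)**2 = ((-22 - (-9 + (1/2)*(-1/4))) - 1)**2 = ((-22 - (-9 - 1/8)) - 1)**2 = ((-22 - 1*(-73/8)) - 1)**2 = ((-22 + 73/8) - 1)**2 = (-103/8 - 1)**2 = (-111/8)**2 = 12321/64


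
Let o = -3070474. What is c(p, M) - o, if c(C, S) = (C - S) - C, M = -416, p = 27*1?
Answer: 3070890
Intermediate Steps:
p = 27
c(C, S) = -S
c(p, M) - o = -1*(-416) - 1*(-3070474) = 416 + 3070474 = 3070890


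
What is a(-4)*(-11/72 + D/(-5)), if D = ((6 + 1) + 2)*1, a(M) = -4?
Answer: 703/90 ≈ 7.8111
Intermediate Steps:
D = 9 (D = (7 + 2)*1 = 9*1 = 9)
a(-4)*(-11/72 + D/(-5)) = -4*(-11/72 + 9/(-5)) = -4*(-11*1/72 + 9*(-⅕)) = -4*(-11/72 - 9/5) = -4*(-703/360) = 703/90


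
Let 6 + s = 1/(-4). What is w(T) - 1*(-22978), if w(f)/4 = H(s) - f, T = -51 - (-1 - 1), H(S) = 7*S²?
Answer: 97071/4 ≈ 24268.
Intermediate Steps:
s = -25/4 (s = -6 + 1/(-4) = -6 - ¼ = -25/4 ≈ -6.2500)
T = -49 (T = -51 - 1*(-2) = -51 + 2 = -49)
w(f) = 4375/4 - 4*f (w(f) = 4*(7*(-25/4)² - f) = 4*(7*(625/16) - f) = 4*(4375/16 - f) = 4375/4 - 4*f)
w(T) - 1*(-22978) = (4375/4 - 4*(-49)) - 1*(-22978) = (4375/4 + 196) + 22978 = 5159/4 + 22978 = 97071/4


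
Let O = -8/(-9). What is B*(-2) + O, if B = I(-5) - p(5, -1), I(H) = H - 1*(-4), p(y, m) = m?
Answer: 8/9 ≈ 0.88889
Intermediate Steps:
O = 8/9 (O = -8*(-1/9) = 8/9 ≈ 0.88889)
I(H) = 4 + H (I(H) = H + 4 = 4 + H)
B = 0 (B = (4 - 5) - 1*(-1) = -1 + 1 = 0)
B*(-2) + O = 0*(-2) + 8/9 = 0 + 8/9 = 8/9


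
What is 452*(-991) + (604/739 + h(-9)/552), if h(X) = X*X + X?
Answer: -7613484095/16997 ≈ -4.4793e+5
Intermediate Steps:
h(X) = X + X² (h(X) = X² + X = X + X²)
452*(-991) + (604/739 + h(-9)/552) = 452*(-991) + (604/739 - 9*(1 - 9)/552) = -447932 + (604*(1/739) - 9*(-8)*(1/552)) = -447932 + (604/739 + 72*(1/552)) = -447932 + (604/739 + 3/23) = -447932 + 16109/16997 = -7613484095/16997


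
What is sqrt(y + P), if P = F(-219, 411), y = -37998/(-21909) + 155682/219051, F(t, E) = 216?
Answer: 6*sqrt(21301260039368645)/59249239 ≈ 14.780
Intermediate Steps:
y = 144868356/59249239 (y = -37998*(-1/21909) + 155682*(1/219051) = 12666/7303 + 5766/8113 = 144868356/59249239 ≈ 2.4451)
P = 216
sqrt(y + P) = sqrt(144868356/59249239 + 216) = sqrt(12942703980/59249239) = 6*sqrt(21301260039368645)/59249239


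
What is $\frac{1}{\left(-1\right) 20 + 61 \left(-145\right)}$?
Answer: $- \frac{1}{8865} \approx -0.0001128$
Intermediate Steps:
$\frac{1}{\left(-1\right) 20 + 61 \left(-145\right)} = \frac{1}{-20 - 8845} = \frac{1}{-8865} = - \frac{1}{8865}$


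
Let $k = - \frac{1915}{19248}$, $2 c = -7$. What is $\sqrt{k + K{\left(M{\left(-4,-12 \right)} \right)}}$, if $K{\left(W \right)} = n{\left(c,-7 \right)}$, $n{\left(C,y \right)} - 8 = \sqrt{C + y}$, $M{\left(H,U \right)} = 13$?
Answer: $\frac{\sqrt{182939007 + 11577672 i \sqrt{42}}}{4812} \approx 2.867 + 0.56511 i$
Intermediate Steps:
$c = - \frac{7}{2}$ ($c = \frac{1}{2} \left(-7\right) = - \frac{7}{2} \approx -3.5$)
$n{\left(C,y \right)} = 8 + \sqrt{C + y}$
$k = - \frac{1915}{19248}$ ($k = \left(-1915\right) \frac{1}{19248} = - \frac{1915}{19248} \approx -0.099491$)
$K{\left(W \right)} = 8 + \frac{i \sqrt{42}}{2}$ ($K{\left(W \right)} = 8 + \sqrt{- \frac{7}{2} - 7} = 8 + \sqrt{- \frac{21}{2}} = 8 + \frac{i \sqrt{42}}{2}$)
$\sqrt{k + K{\left(M{\left(-4,-12 \right)} \right)}} = \sqrt{- \frac{1915}{19248} + \left(8 + \frac{i \sqrt{42}}{2}\right)} = \sqrt{\frac{152069}{19248} + \frac{i \sqrt{42}}{2}}$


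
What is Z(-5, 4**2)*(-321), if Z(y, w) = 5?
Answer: -1605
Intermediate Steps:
Z(-5, 4**2)*(-321) = 5*(-321) = -1605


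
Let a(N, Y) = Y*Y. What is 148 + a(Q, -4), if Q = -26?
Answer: 164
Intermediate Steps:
a(N, Y) = Y²
148 + a(Q, -4) = 148 + (-4)² = 148 + 16 = 164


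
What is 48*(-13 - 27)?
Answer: -1920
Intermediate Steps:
48*(-13 - 27) = 48*(-40) = -1920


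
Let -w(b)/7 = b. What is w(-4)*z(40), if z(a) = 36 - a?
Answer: -112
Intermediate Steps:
w(b) = -7*b
w(-4)*z(40) = (-7*(-4))*(36 - 1*40) = 28*(36 - 40) = 28*(-4) = -112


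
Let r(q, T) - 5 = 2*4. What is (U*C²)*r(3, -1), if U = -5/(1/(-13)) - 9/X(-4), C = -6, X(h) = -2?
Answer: 32526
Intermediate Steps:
r(q, T) = 13 (r(q, T) = 5 + 2*4 = 5 + 8 = 13)
U = 139/2 (U = -5/(1/(-13)) - 9/(-2) = -5/(-1/13) - 9*(-½) = -5*(-13) + 9/2 = 65 + 9/2 = 139/2 ≈ 69.500)
(U*C²)*r(3, -1) = ((139/2)*(-6)²)*13 = ((139/2)*36)*13 = 2502*13 = 32526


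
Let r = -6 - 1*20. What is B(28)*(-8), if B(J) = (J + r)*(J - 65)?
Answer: 592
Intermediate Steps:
r = -26 (r = -6 - 20 = -26)
B(J) = (-65 + J)*(-26 + J) (B(J) = (J - 26)*(J - 65) = (-26 + J)*(-65 + J) = (-65 + J)*(-26 + J))
B(28)*(-8) = (1690 + 28**2 - 91*28)*(-8) = (1690 + 784 - 2548)*(-8) = -74*(-8) = 592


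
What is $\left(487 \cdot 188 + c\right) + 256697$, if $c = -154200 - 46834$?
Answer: $147219$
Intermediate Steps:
$c = -201034$ ($c = -154200 - 46834 = -201034$)
$\left(487 \cdot 188 + c\right) + 256697 = \left(487 \cdot 188 - 201034\right) + 256697 = \left(91556 - 201034\right) + 256697 = -109478 + 256697 = 147219$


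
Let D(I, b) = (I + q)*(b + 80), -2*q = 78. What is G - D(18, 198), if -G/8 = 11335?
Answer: -84842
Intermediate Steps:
q = -39 (q = -½*78 = -39)
D(I, b) = (-39 + I)*(80 + b) (D(I, b) = (I - 39)*(b + 80) = (-39 + I)*(80 + b))
G = -90680 (G = -8*11335 = -90680)
G - D(18, 198) = -90680 - (-3120 - 39*198 + 80*18 + 18*198) = -90680 - (-3120 - 7722 + 1440 + 3564) = -90680 - 1*(-5838) = -90680 + 5838 = -84842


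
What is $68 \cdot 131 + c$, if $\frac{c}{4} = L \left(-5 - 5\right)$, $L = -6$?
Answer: $9148$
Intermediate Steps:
$c = 240$ ($c = 4 \left(- 6 \left(-5 - 5\right)\right) = 4 \left(\left(-6\right) \left(-10\right)\right) = 4 \cdot 60 = 240$)
$68 \cdot 131 + c = 68 \cdot 131 + 240 = 8908 + 240 = 9148$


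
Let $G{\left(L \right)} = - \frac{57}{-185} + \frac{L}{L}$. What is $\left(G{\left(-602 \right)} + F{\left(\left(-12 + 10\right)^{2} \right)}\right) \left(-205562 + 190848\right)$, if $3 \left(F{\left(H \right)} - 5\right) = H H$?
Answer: $- \frac{95067154}{555} \approx -1.7129 \cdot 10^{5}$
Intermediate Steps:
$F{\left(H \right)} = 5 + \frac{H^{2}}{3}$ ($F{\left(H \right)} = 5 + \frac{H H}{3} = 5 + \frac{H^{2}}{3}$)
$G{\left(L \right)} = \frac{242}{185}$ ($G{\left(L \right)} = \left(-57\right) \left(- \frac{1}{185}\right) + 1 = \frac{57}{185} + 1 = \frac{242}{185}$)
$\left(G{\left(-602 \right)} + F{\left(\left(-12 + 10\right)^{2} \right)}\right) \left(-205562 + 190848\right) = \left(\frac{242}{185} + \left(5 + \frac{\left(\left(-12 + 10\right)^{2}\right)^{2}}{3}\right)\right) \left(-205562 + 190848\right) = \left(\frac{242}{185} + \left(5 + \frac{\left(\left(-2\right)^{2}\right)^{2}}{3}\right)\right) \left(-14714\right) = \left(\frac{242}{185} + \left(5 + \frac{4^{2}}{3}\right)\right) \left(-14714\right) = \left(\frac{242}{185} + \left(5 + \frac{1}{3} \cdot 16\right)\right) \left(-14714\right) = \left(\frac{242}{185} + \left(5 + \frac{16}{3}\right)\right) \left(-14714\right) = \left(\frac{242}{185} + \frac{31}{3}\right) \left(-14714\right) = \frac{6461}{555} \left(-14714\right) = - \frac{95067154}{555}$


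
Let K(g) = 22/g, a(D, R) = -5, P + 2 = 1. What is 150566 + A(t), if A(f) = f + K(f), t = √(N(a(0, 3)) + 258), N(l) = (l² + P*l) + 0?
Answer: 150566 + 155*√2/12 ≈ 1.5058e+5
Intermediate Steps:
P = -1 (P = -2 + 1 = -1)
N(l) = l² - l (N(l) = (l² - l) + 0 = l² - l)
t = 12*√2 (t = √(-5*(-1 - 5) + 258) = √(-5*(-6) + 258) = √(30 + 258) = √288 = 12*√2 ≈ 16.971)
A(f) = f + 22/f
150566 + A(t) = 150566 + (12*√2 + 22/((12*√2))) = 150566 + (12*√2 + 22*(√2/24)) = 150566 + (12*√2 + 11*√2/12) = 150566 + 155*√2/12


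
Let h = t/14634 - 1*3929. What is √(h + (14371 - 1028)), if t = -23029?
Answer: √223967592822/4878 ≈ 97.018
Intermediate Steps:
h = -57520015/14634 (h = -23029/14634 - 1*3929 = -23029*1/14634 - 3929 = -23029/14634 - 3929 = -57520015/14634 ≈ -3930.6)
√(h + (14371 - 1028)) = √(-57520015/14634 + (14371 - 1028)) = √(-57520015/14634 + 13343) = √(137741447/14634) = √223967592822/4878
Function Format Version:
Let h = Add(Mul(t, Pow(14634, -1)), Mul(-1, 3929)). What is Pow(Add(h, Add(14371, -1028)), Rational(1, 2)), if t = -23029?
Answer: Mul(Rational(1, 4878), Pow(223967592822, Rational(1, 2))) ≈ 97.018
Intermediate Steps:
h = Rational(-57520015, 14634) (h = Add(Mul(-23029, Pow(14634, -1)), Mul(-1, 3929)) = Add(Mul(-23029, Rational(1, 14634)), -3929) = Add(Rational(-23029, 14634), -3929) = Rational(-57520015, 14634) ≈ -3930.6)
Pow(Add(h, Add(14371, -1028)), Rational(1, 2)) = Pow(Add(Rational(-57520015, 14634), Add(14371, -1028)), Rational(1, 2)) = Pow(Add(Rational(-57520015, 14634), 13343), Rational(1, 2)) = Pow(Rational(137741447, 14634), Rational(1, 2)) = Mul(Rational(1, 4878), Pow(223967592822, Rational(1, 2)))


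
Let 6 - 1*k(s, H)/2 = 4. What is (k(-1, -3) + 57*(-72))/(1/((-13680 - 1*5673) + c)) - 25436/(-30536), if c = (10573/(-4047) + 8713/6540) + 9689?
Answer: 44482472813811289/1122510994 ≈ 3.9628e+7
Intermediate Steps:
k(s, H) = 4 (k(s, H) = 12 - 2*4 = 12 - 8 = 4)
c = 28489839879/2940820 (c = (10573*(-1/4047) + 8713*(1/6540)) + 9689 = (-10573/4047 + 8713/6540) + 9689 = -3765101/2940820 + 9689 = 28489839879/2940820 ≈ 9687.7)
(k(-1, -3) + 57*(-72))/(1/((-13680 - 1*5673) + c)) - 25436/(-30536) = (4 + 57*(-72))/(1/((-13680 - 1*5673) + 28489839879/2940820)) - 25436/(-30536) = (4 - 4104)/(1/((-13680 - 5673) + 28489839879/2940820)) - 25436*(-1/30536) = -4100/(1/(-19353 + 28489839879/2940820)) + 6359/7634 = -4100/(1/(-28423849581/2940820)) + 6359/7634 = -4100/(-2940820/28423849581) + 6359/7634 = -4100*(-28423849581/2940820) + 6359/7634 = 5826889164105/147041 + 6359/7634 = 44482472813811289/1122510994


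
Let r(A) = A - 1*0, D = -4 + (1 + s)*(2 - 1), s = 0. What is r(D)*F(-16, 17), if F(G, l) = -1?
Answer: 3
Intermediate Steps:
D = -3 (D = -4 + (1 + 0)*(2 - 1) = -4 + 1*1 = -4 + 1 = -3)
r(A) = A (r(A) = A + 0 = A)
r(D)*F(-16, 17) = -3*(-1) = 3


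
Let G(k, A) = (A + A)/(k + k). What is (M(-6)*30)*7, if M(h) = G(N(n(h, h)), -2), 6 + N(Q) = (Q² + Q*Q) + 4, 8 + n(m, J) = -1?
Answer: -21/8 ≈ -2.6250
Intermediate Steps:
n(m, J) = -9 (n(m, J) = -8 - 1 = -9)
N(Q) = -2 + 2*Q² (N(Q) = -6 + ((Q² + Q*Q) + 4) = -6 + ((Q² + Q²) + 4) = -6 + (2*Q² + 4) = -6 + (4 + 2*Q²) = -2 + 2*Q²)
G(k, A) = A/k (G(k, A) = (2*A)/((2*k)) = (2*A)*(1/(2*k)) = A/k)
M(h) = -1/80 (M(h) = -2/(-2 + 2*(-9)²) = -2/(-2 + 2*81) = -2/(-2 + 162) = -2/160 = -2*1/160 = -1/80)
(M(-6)*30)*7 = -1/80*30*7 = -3/8*7 = -21/8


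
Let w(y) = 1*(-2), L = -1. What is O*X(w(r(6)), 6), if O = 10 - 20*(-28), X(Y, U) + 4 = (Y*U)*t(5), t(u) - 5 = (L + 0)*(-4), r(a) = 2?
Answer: -63840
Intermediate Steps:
t(u) = 9 (t(u) = 5 + (-1 + 0)*(-4) = 5 - 1*(-4) = 5 + 4 = 9)
w(y) = -2
X(Y, U) = -4 + 9*U*Y (X(Y, U) = -4 + (Y*U)*9 = -4 + (U*Y)*9 = -4 + 9*U*Y)
O = 570 (O = 10 + 560 = 570)
O*X(w(r(6)), 6) = 570*(-4 + 9*6*(-2)) = 570*(-4 - 108) = 570*(-112) = -63840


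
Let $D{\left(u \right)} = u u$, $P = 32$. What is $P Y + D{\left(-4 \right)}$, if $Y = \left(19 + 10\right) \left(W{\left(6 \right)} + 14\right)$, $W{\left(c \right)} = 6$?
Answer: $18576$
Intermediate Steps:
$D{\left(u \right)} = u^{2}$
$Y = 580$ ($Y = \left(19 + 10\right) \left(6 + 14\right) = 29 \cdot 20 = 580$)
$P Y + D{\left(-4 \right)} = 32 \cdot 580 + \left(-4\right)^{2} = 18560 + 16 = 18576$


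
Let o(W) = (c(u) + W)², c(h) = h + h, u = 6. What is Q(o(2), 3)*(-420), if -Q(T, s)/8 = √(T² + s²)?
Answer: 16800*√1537 ≈ 6.5864e+5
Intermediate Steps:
c(h) = 2*h
o(W) = (12 + W)² (o(W) = (2*6 + W)² = (12 + W)²)
Q(T, s) = -8*√(T² + s²)
Q(o(2), 3)*(-420) = -8*√(((12 + 2)²)² + 3²)*(-420) = -8*√((14²)² + 9)*(-420) = -8*√(196² + 9)*(-420) = -8*√(38416 + 9)*(-420) = -40*√1537*(-420) = 16800*√1537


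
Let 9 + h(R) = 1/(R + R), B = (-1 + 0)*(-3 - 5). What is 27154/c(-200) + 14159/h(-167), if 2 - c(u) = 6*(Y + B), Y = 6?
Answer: -234719385/123287 ≈ -1903.8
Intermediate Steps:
B = 8 (B = -1*(-8) = 8)
h(R) = -9 + 1/(2*R) (h(R) = -9 + 1/(R + R) = -9 + 1/(2*R))
c(u) = -82 (c(u) = 2 - 6*(6 + 8) = 2 - 6*14 = 2 - 1*84 = 2 - 84 = -82)
27154/c(-200) + 14159/h(-167) = 27154/(-82) + 14159/(-9 + (½)/(-167)) = 27154*(-1/82) + 14159/(-9 + (½)*(-1/167)) = -13577/41 + 14159/(-9 - 1/334) = -13577/41 + 14159/(-3007/334) = -13577/41 + 14159*(-334/3007) = -13577/41 - 4729106/3007 = -234719385/123287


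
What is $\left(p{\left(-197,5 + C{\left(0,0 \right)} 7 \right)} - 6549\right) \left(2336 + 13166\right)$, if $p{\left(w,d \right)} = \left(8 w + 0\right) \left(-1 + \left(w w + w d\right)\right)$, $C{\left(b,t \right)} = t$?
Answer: $-924160984694$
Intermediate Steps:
$p{\left(w,d \right)} = 8 w \left(-1 + w^{2} + d w\right)$ ($p{\left(w,d \right)} = 8 w \left(-1 + \left(w^{2} + d w\right)\right) = 8 w \left(-1 + w^{2} + d w\right)$)
$\left(p{\left(-197,5 + C{\left(0,0 \right)} 7 \right)} - 6549\right) \left(2336 + 13166\right) = \left(8 \left(-197\right) \left(-1 + \left(-197\right)^{2} + \left(5 + 0 \cdot 7\right) \left(-197\right)\right) - 6549\right) \left(2336 + 13166\right) = \left(8 \left(-197\right) \left(-1 + 38809 + \left(5 + 0\right) \left(-197\right)\right) - 6549\right) 15502 = \left(8 \left(-197\right) \left(-1 + 38809 + 5 \left(-197\right)\right) - 6549\right) 15502 = \left(8 \left(-197\right) \left(-1 + 38809 - 985\right) - 6549\right) 15502 = \left(8 \left(-197\right) 37823 - 6549\right) 15502 = \left(-59609048 - 6549\right) 15502 = \left(-59615597\right) 15502 = -924160984694$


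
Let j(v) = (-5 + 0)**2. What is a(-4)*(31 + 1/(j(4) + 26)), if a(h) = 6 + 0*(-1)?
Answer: 3164/17 ≈ 186.12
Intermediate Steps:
a(h) = 6 (a(h) = 6 + 0 = 6)
j(v) = 25 (j(v) = (-5)**2 = 25)
a(-4)*(31 + 1/(j(4) + 26)) = 6*(31 + 1/(25 + 26)) = 6*(31 + 1/51) = 6*(1582/51) = 3164/17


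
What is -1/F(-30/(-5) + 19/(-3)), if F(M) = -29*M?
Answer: -3/29 ≈ -0.10345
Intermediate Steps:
-1/F(-30/(-5) + 19/(-3)) = -1/((-29*(-30/(-5) + 19/(-3)))) = -1/((-29*(-30*(-1/5) + 19*(-1/3)))) = -1/((-29*(6 - 19/3))) = -1/((-29*(-1/3))) = -1/29/3 = -1*3/29 = -3/29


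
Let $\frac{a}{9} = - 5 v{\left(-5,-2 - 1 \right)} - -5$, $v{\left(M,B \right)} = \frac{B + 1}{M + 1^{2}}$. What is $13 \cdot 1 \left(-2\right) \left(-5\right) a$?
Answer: $2925$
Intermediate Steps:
$v{\left(M,B \right)} = \frac{1 + B}{1 + M}$ ($v{\left(M,B \right)} = \frac{1 + B}{M + 1} = \frac{1 + B}{1 + M}$)
$a = \frac{45}{2}$ ($a = 9 \left(- 5 \frac{1 - 3}{1 - 5} - -5\right) = 9 \left(- 5 \frac{1 - 3}{-4} + 5\right) = 9 \left(- 5 \left(\left(- \frac{1}{4}\right) \left(-2\right)\right) + 5\right) = 9 \left(\left(-5\right) \frac{1}{2} + 5\right) = 9 \left(- \frac{5}{2} + 5\right) = 9 \cdot \frac{5}{2} = \frac{45}{2} \approx 22.5$)
$13 \cdot 1 \left(-2\right) \left(-5\right) a = 13 \cdot 1 \left(-2\right) \left(-5\right) \frac{45}{2} = 13 \left(\left(-2\right) \left(-5\right)\right) \frac{45}{2} = 13 \cdot 10 \cdot \frac{45}{2} = 130 \cdot \frac{45}{2} = 2925$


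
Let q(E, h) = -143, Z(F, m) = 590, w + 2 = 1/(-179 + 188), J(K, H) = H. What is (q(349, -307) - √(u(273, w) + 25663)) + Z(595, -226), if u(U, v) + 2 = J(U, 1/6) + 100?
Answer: 447 - √927402/6 ≈ 286.50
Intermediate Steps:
w = -17/9 (w = -2 + 1/(-179 + 188) = -2 + 1/9 = -2 + ⅑ = -17/9 ≈ -1.8889)
u(U, v) = 589/6 (u(U, v) = -2 + (1/6 + 100) = -2 + (⅙ + 100) = -2 + 601/6 = 589/6)
(q(349, -307) - √(u(273, w) + 25663)) + Z(595, -226) = (-143 - √(589/6 + 25663)) + 590 = (-143 - √(154567/6)) + 590 = (-143 - √927402/6) + 590 = 447 - √927402/6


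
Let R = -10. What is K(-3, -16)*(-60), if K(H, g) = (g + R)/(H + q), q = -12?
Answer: -104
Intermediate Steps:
K(H, g) = (-10 + g)/(-12 + H) (K(H, g) = (g - 10)/(H - 12) = (-10 + g)/(-12 + H))
K(-3, -16)*(-60) = ((-10 - 16)/(-12 - 3))*(-60) = (-26/(-15))*(-60) = -1/15*(-26)*(-60) = (26/15)*(-60) = -104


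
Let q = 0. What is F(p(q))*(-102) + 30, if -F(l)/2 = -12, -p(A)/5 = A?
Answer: -2418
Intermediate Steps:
p(A) = -5*A
F(l) = 24 (F(l) = -2*(-12) = 24)
F(p(q))*(-102) + 30 = 24*(-102) + 30 = -2448 + 30 = -2418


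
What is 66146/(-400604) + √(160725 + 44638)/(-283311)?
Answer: -33073/200302 - √205363/283311 ≈ -0.16672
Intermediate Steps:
66146/(-400604) + √(160725 + 44638)/(-283311) = 66146*(-1/400604) + √205363*(-1/283311) = -33073/200302 - √205363/283311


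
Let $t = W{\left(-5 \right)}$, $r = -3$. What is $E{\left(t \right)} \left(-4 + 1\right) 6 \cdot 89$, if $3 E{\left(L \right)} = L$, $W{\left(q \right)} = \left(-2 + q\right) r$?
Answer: $-11214$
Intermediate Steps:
$W{\left(q \right)} = 6 - 3 q$ ($W{\left(q \right)} = \left(-2 + q\right) \left(-3\right) = 6 - 3 q$)
$t = 21$ ($t = 6 - -15 = 6 + 15 = 21$)
$E{\left(L \right)} = \frac{L}{3}$
$E{\left(t \right)} \left(-4 + 1\right) 6 \cdot 89 = \frac{1}{3} \cdot 21 \left(-4 + 1\right) 6 \cdot 89 = 7 \left(\left(-3\right) 6\right) 89 = 7 \left(-18\right) 89 = \left(-126\right) 89 = -11214$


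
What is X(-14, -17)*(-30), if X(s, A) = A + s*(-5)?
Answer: -1590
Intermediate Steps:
X(s, A) = A - 5*s
X(-14, -17)*(-30) = (-17 - 5*(-14))*(-30) = (-17 + 70)*(-30) = 53*(-30) = -1590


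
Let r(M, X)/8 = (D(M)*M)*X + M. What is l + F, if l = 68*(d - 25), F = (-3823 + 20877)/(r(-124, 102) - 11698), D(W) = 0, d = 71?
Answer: 19838633/6345 ≈ 3126.7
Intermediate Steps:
r(M, X) = 8*M (r(M, X) = 8*((0*M)*X + M) = 8*(0*X + M) = 8*(0 + M) = 8*M)
F = -8527/6345 (F = (-3823 + 20877)/(8*(-124) - 11698) = 17054/(-992 - 11698) = 17054/(-12690) = 17054*(-1/12690) = -8527/6345 ≈ -1.3439)
l = 3128 (l = 68*(71 - 25) = 68*46 = 3128)
l + F = 3128 - 8527/6345 = 19838633/6345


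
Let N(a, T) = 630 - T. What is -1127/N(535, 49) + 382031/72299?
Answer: 20068434/6000817 ≈ 3.3443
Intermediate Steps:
-1127/N(535, 49) + 382031/72299 = -1127/(630 - 1*49) + 382031/72299 = -1127/(630 - 49) + 382031*(1/72299) = -1127/581 + 382031/72299 = -1127*1/581 + 382031/72299 = -161/83 + 382031/72299 = 20068434/6000817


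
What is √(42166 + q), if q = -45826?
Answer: 2*I*√915 ≈ 60.498*I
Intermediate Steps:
√(42166 + q) = √(42166 - 45826) = √(-3660) = 2*I*√915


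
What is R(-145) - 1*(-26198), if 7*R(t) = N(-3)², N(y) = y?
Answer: 183395/7 ≈ 26199.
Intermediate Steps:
R(t) = 9/7 (R(t) = (⅐)*(-3)² = (⅐)*9 = 9/7)
R(-145) - 1*(-26198) = 9/7 - 1*(-26198) = 9/7 + 26198 = 183395/7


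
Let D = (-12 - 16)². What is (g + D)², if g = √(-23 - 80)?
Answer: (784 + I*√103)² ≈ 6.1455e+5 + 1.591e+4*I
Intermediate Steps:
g = I*√103 (g = √(-103) = I*√103 ≈ 10.149*I)
D = 784 (D = (-28)² = 784)
(g + D)² = (I*√103 + 784)² = (784 + I*√103)²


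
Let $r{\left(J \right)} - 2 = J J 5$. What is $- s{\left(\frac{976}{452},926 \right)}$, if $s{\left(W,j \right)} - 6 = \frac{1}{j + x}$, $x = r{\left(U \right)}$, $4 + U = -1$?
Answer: $- \frac{6319}{1053} \approx -6.0009$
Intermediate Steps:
$U = -5$ ($U = -4 - 1 = -5$)
$r{\left(J \right)} = 2 + 5 J^{2}$ ($r{\left(J \right)} = 2 + J J 5 = 2 + J^{2} \cdot 5 = 2 + 5 J^{2}$)
$x = 127$ ($x = 2 + 5 \left(-5\right)^{2} = 2 + 5 \cdot 25 = 2 + 125 = 127$)
$s{\left(W,j \right)} = 6 + \frac{1}{127 + j}$ ($s{\left(W,j \right)} = 6 + \frac{1}{j + 127} = 6 + \frac{1}{127 + j}$)
$- s{\left(\frac{976}{452},926 \right)} = - \frac{763 + 6 \cdot 926}{127 + 926} = - \frac{763 + 5556}{1053} = - \frac{6319}{1053}$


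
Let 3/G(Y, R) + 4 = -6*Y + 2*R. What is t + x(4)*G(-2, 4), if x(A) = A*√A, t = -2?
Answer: -½ ≈ -0.50000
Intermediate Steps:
G(Y, R) = 3/(-4 - 6*Y + 2*R) (G(Y, R) = 3/(-4 + (-6*Y + 2*R)) = 3/(-4 - 6*Y + 2*R))
x(A) = A^(3/2)
t + x(4)*G(-2, 4) = -2 + 4^(3/2)*(3/(2*(-2 + 4 - 3*(-2)))) = -2 + 8*(3/(2*(-2 + 4 + 6))) = -2 + 8*((3/2)/8) = -2 + 8*((3/2)*(⅛)) = -2 + 8*(3/16) = -2 + 3/2 = -½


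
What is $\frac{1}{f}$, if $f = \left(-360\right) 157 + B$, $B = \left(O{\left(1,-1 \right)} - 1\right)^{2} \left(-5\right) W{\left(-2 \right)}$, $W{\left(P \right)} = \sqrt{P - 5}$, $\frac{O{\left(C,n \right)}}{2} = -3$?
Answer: $\frac{i}{5 \left(- 11304 i + 49 \sqrt{7}\right)} \approx -1.7691 \cdot 10^{-5} + 2.0289 \cdot 10^{-7} i$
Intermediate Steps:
$O{\left(C,n \right)} = -6$ ($O{\left(C,n \right)} = 2 \left(-3\right) = -6$)
$W{\left(P \right)} = \sqrt{-5 + P}$
$B = - 245 i \sqrt{7}$ ($B = \left(-6 - 1\right)^{2} \left(-5\right) \sqrt{-5 - 2} = \left(-7\right)^{2} \left(-5\right) \sqrt{-7} = 49 \left(-5\right) i \sqrt{7} = - 245 i \sqrt{7} \approx - 648.21 i$)
$f = -56520 - 245 i \sqrt{7}$ ($f = \left(-360\right) 157 - 245 i \sqrt{7} = -56520 - 245 i \sqrt{7} \approx -56520.0 - 648.21 i$)
$\frac{1}{f} = \frac{1}{-56520 - 245 i \sqrt{7}}$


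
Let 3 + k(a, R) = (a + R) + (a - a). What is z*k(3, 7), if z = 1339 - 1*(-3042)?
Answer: 30667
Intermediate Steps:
k(a, R) = -3 + R + a (k(a, R) = -3 + ((a + R) + (a - a)) = -3 + ((R + a) + 0) = -3 + (R + a) = -3 + R + a)
z = 4381 (z = 1339 + 3042 = 4381)
z*k(3, 7) = 4381*(-3 + 7 + 3) = 4381*7 = 30667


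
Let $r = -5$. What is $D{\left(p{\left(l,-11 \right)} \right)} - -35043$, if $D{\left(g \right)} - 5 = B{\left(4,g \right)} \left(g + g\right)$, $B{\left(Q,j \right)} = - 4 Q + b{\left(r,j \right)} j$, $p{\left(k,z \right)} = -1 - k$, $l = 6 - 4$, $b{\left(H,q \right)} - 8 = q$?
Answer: $35234$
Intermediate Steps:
$b{\left(H,q \right)} = 8 + q$
$l = 2$ ($l = 6 - 4 = 2$)
$B{\left(Q,j \right)} = - 4 Q + j \left(8 + j\right)$ ($B{\left(Q,j \right)} = - 4 Q + \left(8 + j\right) j = - 4 Q + j \left(8 + j\right)$)
$D{\left(g \right)} = 5 + 2 g \left(-16 + g \left(8 + g\right)\right)$ ($D{\left(g \right)} = 5 + \left(\left(-4\right) 4 + g \left(8 + g\right)\right) \left(g + g\right) = 5 + \left(-16 + g \left(8 + g\right)\right) 2 g = 5 + 2 g \left(-16 + g \left(8 + g\right)\right)$)
$D{\left(p{\left(l,-11 \right)} \right)} - -35043 = \left(5 + 2 \left(-1 - 2\right) \left(-16 + \left(-1 - 2\right) \left(8 - 3\right)\right)\right) - -35043 = \left(5 + 2 \left(-1 - 2\right) \left(-16 + \left(-1 - 2\right) \left(8 - 3\right)\right)\right) + 35043 = \left(5 + 2 \left(-3\right) \left(-16 - 3 \left(8 - 3\right)\right)\right) + 35043 = \left(5 + 2 \left(-3\right) \left(-16 - 15\right)\right) + 35043 = \left(5 + 2 \left(-3\right) \left(-31\right)\right) + 35043 = \left(5 + 186\right) + 35043 = 191 + 35043 = 35234$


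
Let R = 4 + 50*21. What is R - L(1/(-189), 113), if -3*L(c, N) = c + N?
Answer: 618974/567 ≈ 1091.7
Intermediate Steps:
R = 1054 (R = 4 + 1050 = 1054)
L(c, N) = -N/3 - c/3 (L(c, N) = -(c + N)/3 = -(N + c)/3 = -N/3 - c/3)
R - L(1/(-189), 113) = 1054 - (-1/3*113 - 1/3/(-189)) = 1054 - (-113/3 - 1/3*(-1/189)) = 1054 - (-113/3 + 1/567) = 1054 - 1*(-21356/567) = 1054 + 21356/567 = 618974/567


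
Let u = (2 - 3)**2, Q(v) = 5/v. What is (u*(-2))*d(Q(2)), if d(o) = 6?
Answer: -12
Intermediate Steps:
u = 1 (u = (-1)**2 = 1)
(u*(-2))*d(Q(2)) = (1*(-2))*6 = -2*6 = -12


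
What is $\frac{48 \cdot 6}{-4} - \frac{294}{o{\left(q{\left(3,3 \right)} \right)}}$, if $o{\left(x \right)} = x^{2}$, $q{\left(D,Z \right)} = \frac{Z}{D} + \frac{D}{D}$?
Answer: $- \frac{291}{2} \approx -145.5$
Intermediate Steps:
$q{\left(D,Z \right)} = 1 + \frac{Z}{D}$ ($q{\left(D,Z \right)} = \frac{Z}{D} + 1 = 1 + \frac{Z}{D}$)
$\frac{48 \cdot 6}{-4} - \frac{294}{o{\left(q{\left(3,3 \right)} \right)}} = \frac{48 \cdot 6}{-4} - \frac{294}{\left(\frac{3 + 3}{3}\right)^{2}} = 288 \left(- \frac{1}{4}\right) - \frac{294}{\left(\frac{1}{3} \cdot 6\right)^{2}} = -72 - \frac{294}{2^{2}} = -72 - \frac{294}{4} = -72 - \frac{147}{2} = - \frac{291}{2}$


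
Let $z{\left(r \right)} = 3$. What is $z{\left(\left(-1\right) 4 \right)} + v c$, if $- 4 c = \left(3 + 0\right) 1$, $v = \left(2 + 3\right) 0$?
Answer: $3$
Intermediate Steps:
$v = 0$ ($v = 5 \cdot 0 = 0$)
$c = - \frac{3}{4}$ ($c = - \frac{\left(3 + 0\right) 1}{4} = - \frac{3 \cdot 1}{4} = \left(- \frac{1}{4}\right) 3 = - \frac{3}{4} \approx -0.75$)
$z{\left(\left(-1\right) 4 \right)} + v c = 3 + 0 \left(- \frac{3}{4}\right) = 3 + 0 = 3$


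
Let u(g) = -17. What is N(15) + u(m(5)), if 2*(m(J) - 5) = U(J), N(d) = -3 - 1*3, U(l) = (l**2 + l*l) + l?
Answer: -23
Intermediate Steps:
U(l) = l + 2*l**2 (U(l) = (l**2 + l**2) + l = 2*l**2 + l = l + 2*l**2)
N(d) = -6 (N(d) = -3 - 3 = -6)
m(J) = 5 + J*(1 + 2*J)/2 (m(J) = 5 + (J*(1 + 2*J))/2 = 5 + J*(1 + 2*J)/2)
N(15) + u(m(5)) = -6 - 17 = -23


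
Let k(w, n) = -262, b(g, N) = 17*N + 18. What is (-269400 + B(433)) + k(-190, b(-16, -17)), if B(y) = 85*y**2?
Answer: 15666903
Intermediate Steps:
b(g, N) = 18 + 17*N
(-269400 + B(433)) + k(-190, b(-16, -17)) = (-269400 + 85*433**2) - 262 = (-269400 + 85*187489) - 262 = (-269400 + 15936565) - 262 = 15667165 - 262 = 15666903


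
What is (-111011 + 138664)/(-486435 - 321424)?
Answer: -27653/807859 ≈ -0.034230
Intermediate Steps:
(-111011 + 138664)/(-486435 - 321424) = 27653/(-807859) = 27653*(-1/807859) = -27653/807859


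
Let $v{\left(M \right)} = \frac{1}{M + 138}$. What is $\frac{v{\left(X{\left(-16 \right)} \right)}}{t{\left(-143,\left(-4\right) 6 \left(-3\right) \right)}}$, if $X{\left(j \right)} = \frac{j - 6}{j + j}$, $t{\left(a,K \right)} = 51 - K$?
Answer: $- \frac{16}{46599} \approx -0.00034335$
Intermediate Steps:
$X{\left(j \right)} = \frac{-6 + j}{2 j}$
$v{\left(M \right)} = \frac{1}{138 + M}$
$\frac{v{\left(X{\left(-16 \right)} \right)}}{t{\left(-143,\left(-4\right) 6 \left(-3\right) \right)}} = \frac{1}{\left(138 + \frac{-6 - 16}{2 \left(-16\right)}\right) \left(51 - \left(-4\right) 6 \left(-3\right)\right)} = \frac{1}{\left(138 + \frac{1}{2} \left(- \frac{1}{16}\right) \left(-22\right)\right) \left(51 - \left(-24\right) \left(-3\right)\right)} = \frac{1}{\left(138 + \frac{11}{16}\right) \left(51 - 72\right)} = \frac{1}{\frac{2219}{16} \left(51 - 72\right)} = \frac{16}{2219 \left(-21\right)} = \frac{16}{2219} \left(- \frac{1}{21}\right) = - \frac{16}{46599}$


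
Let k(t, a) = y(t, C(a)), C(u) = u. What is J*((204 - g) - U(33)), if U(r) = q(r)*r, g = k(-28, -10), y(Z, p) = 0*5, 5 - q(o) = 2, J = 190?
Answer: 19950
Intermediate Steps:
q(o) = 3 (q(o) = 5 - 1*2 = 5 - 2 = 3)
y(Z, p) = 0
k(t, a) = 0
g = 0
U(r) = 3*r
J*((204 - g) - U(33)) = 190*((204 - 1*0) - 3*33) = 190*((204 + 0) - 1*99) = 190*(204 - 99) = 190*105 = 19950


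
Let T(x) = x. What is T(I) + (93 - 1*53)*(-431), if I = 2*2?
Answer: -17236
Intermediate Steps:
I = 4
T(I) + (93 - 1*53)*(-431) = 4 + (93 - 1*53)*(-431) = 4 + (93 - 53)*(-431) = 4 + 40*(-431) = 4 - 17240 = -17236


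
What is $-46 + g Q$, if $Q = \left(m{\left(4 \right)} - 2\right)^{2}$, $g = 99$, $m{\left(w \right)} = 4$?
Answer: $350$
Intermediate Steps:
$Q = 4$ ($Q = \left(4 - 2\right)^{2} = 2^{2} = 4$)
$-46 + g Q = -46 + 99 \cdot 4 = -46 + 396 = 350$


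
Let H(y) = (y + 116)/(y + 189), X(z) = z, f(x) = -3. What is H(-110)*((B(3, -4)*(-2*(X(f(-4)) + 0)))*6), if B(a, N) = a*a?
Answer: 1944/79 ≈ 24.608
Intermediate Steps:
B(a, N) = a**2
H(y) = (116 + y)/(189 + y)
H(-110)*((B(3, -4)*(-2*(X(f(-4)) + 0)))*6) = ((116 - 110)/(189 - 110))*((3**2*(-2*(-3 + 0)))*6) = (6/79)*((9*(-2*(-3)))*6) = ((1/79)*6)*((9*6)*6) = 6*(54*6)/79 = (6/79)*324 = 1944/79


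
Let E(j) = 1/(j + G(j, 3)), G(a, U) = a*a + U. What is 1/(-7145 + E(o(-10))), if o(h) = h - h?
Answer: -3/21434 ≈ -0.00013996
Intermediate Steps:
o(h) = 0
G(a, U) = U + a² (G(a, U) = a² + U = U + a²)
E(j) = 1/(3 + j + j²) (E(j) = 1/(j + (3 + j²)) = 1/(3 + j + j²))
1/(-7145 + E(o(-10))) = 1/(-7145 + 1/(3 + 0 + 0²)) = 1/(-7145 + 1/(3 + 0 + 0)) = 1/(-7145 + 1/3) = 1/(-7145 + ⅓) = 1/(-21434/3) = -3/21434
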